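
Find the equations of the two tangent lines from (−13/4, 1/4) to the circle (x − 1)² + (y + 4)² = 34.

A line y − (1/4) = m(x − (−13/4)) is tangent when its distance from (1, −4) is √34:
[m·(17/4) − (−17/4)]² = 34(m² + 1)
15m² − 34m + 15 = 0, so m = 5/3 or m = 3/5.
Through (−13/4, 1/4) these give 5x − 3y = −17 and 3x − 5y = −11.

5x − 3y = −17 and 3x − 5y = −11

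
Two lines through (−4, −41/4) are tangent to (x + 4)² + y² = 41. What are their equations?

Let a tangent through (−4, −41/4) have slope m. Its distance from (−4, 0) must equal √41:
[m·(0) − (41/4)]² = 41(m² + 1)
16m² − 25 = 0, so m = −5/4 or m = 5/4.
With m = −5/4: 5x + 4y = −61. With m = 5/4: 5x − 4y = 21.

5x + 4y = −61 and 5x − 4y = 21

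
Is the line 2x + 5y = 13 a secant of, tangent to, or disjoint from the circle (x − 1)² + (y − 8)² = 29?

tangent

Centre (1, 8), r² = 29. Distance² from centre to line = (29)²/29 = 29.
Since d² = r², the line is tangent.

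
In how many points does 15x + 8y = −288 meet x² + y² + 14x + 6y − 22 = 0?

0

Centre (−7, −3), r² = 80. Distance² from centre to line = (159)²/289 = 25281/289.
Since d² > r², the line lies outside the circle.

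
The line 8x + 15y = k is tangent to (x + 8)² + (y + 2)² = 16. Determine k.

Tangency holds when the distance from the centre (−8, −2) to the line equals the radius 4:
|8·(−8) + 15·(−2) − k| / √289 = 4
|k − (−94)| = 4·17, so k = −26 or k = −162.

k = −162 or k = −26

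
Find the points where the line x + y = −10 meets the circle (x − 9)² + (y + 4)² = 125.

(−1, −9) and (4, −14)

Express y = −x − 10 and substitute into the circle:
2x² − 6x − 8 = 0  ⟹  x² − 3x − 4 = 0
x = 4 or x = −1, giving (4, −14) and (−1, −9).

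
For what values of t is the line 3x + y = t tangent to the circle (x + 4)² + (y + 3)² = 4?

For a tangent, require d(centre, line) = r = 2.
|3·(−4) + 1·(−3) − t| / √10 = 2
|t − (−15)| = 2√10.

t = −15 ± 2√10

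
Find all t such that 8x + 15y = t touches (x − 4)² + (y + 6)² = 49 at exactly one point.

t = −177 or t = 61

Tangency holds when the distance from the centre (4, −6) to the line equals the radius 7:
|8·4 + 15·(−6) − t| / √289 = 7
|t − (−58)| = 7·17, so t = 61 or t = −177.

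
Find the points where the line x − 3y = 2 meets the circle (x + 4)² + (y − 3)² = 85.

(−10, −4) and (5, 1)

Substitute y = (−2 + x)/3:
10x² + 50x − 500 = 0  ⟹  x² + 5x − 50 = 0
x = 5 or x = −10, giving (5, 1) and (−10, −4).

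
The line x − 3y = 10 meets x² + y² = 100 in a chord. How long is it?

6√10

The distance from (0, 0) to the line is 10/√10, and r² = 100.
Chord = 2√(r² − d²) = 2·√(90) = 6√10.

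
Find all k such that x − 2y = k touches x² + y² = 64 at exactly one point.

Tangency holds when the distance from the centre (0, 0) to the line equals the radius 8:
|1·0 − 2·0 − k| / √5 = 8
|k| = 8√5.

k = ±8√5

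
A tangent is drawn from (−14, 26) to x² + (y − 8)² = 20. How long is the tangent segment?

The centre is (0, 8) and r = 2√5. The square of the distance from P to the centre is 196 + 324 = 520.
The tangent meets the radius at right angles, so tangent² = |PO|² − r² = 520 − 20 = 500.

10√5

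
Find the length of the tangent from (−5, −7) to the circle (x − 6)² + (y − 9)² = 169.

The centre is (6, 9) and r = 13. The square of the distance from P to the centre is 121 + 256 = 377.
The tangent meets the radius at right angles, so tangent² = |PO|² − r² = 377 − 169 = 208.

4√13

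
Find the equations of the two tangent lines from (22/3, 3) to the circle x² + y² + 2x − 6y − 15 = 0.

A line y − (3) = m(x − (22/3)) is tangent when its distance from (−1, 3) is 5:
[m·(−25/3) − (0)]² = 25(m² + 1)
16m² − 9 = 0, so m = 3/4 or m = −3/4.
With m = 3/4: 3x − 4y = 10. With m = −3/4: 3x + 4y = 34.

3x − 4y = 10 and 3x + 4y = 34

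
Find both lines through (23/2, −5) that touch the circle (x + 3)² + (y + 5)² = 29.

Write the tangent as mx − y + (−5 − m·(23/2)) = 0 and set its distance from the centre to √29:
[m·(−29/2) − (0)]² = 29(m² + 1)
25m² − 4 = 0, so m = 2/5 or m = −2/5.
Through (23/2, −5) these give 2x − 5y = 48 and 2x + 5y = −2.

2x − 5y = 48 and 2x + 5y = −2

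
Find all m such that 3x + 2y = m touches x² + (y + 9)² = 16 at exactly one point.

m = −18 ± 4√13

For a tangent, require d(centre, line) = r = 4.
|3·0 + 2·(−9) − m| / √13 = 4
|m − (−18)| = 4√13.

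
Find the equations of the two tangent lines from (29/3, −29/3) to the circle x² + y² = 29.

Let a tangent through (29/3, −29/3) have slope m. Its distance from (0, 0) must equal √29:
(−29/3m − (29/3))² = 29(m² + 1)
10m² + 29m + 10 = 0, so m = −2/5 or m = −5/2.
Through (29/3, −29/3) these give 2x + 5y = −29 and 5x + 2y = 29.

2x + 5y = −29 and 5x + 2y = 29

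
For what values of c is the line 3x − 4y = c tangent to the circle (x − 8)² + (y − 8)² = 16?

The line touches the circle iff its distance from (8, 8) is 4:
|3·8 − 4·8 − c| / √25 = 4
|c − (−8)| = 4·5, so c = 12 or c = −28.

c = −28 or c = 12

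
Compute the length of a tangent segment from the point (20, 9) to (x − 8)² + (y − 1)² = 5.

The centre is (8, 1) and r = √5. The square of the distance from P to the centre is 144 + 64 = 208.
The tangent meets the radius at right angles, so tangent² = |PO|² − r² = 208 − 5 = 203.

√203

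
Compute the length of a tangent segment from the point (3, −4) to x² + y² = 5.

2√5

With centre O = (0, 0), |OP|² = 25 and r² = 5.
Power of the point: PT² = |PO|² − r² = 20, so PT = 2√5.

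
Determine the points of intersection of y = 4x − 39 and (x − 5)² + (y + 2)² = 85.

(7, −11) and (11, 5)

Substitute y = 4x − 39:
17x² − 306x + 1309 = 0  ⟹  x² − 18x + 77 = 0
x = 11 or x = 7, giving (11, 5) and (7, −11).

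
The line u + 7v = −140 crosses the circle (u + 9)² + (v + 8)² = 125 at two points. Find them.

Substitute v = (−140 − u)/7:
50u² + 1050u + 4900 = 0  ⟹  u² + 21u + 98 = 0
u = −7 or u = −14, giving (−7, −19) and (−14, −18).

(−14, −18) and (−7, −19)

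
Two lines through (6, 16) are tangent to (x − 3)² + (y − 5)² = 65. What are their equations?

4x − 7y = −88 and 7x + 4y = 106

Write the tangent as mx − y + (16 − m·(6)) = 0 and set its distance from the centre to √65:
[m·(−3) − (−11)]² = 65(m² + 1)
28m² + 33m − 28 = 0, so m = 4/7 or m = −7/4.
With m = 4/7: 4x − 7y = −88. With m = −7/4: 7x + 4y = 106.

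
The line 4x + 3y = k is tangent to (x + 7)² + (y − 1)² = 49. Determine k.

The line touches the circle iff its distance from (−7, 1) is 7:
|4·(−7) + 3·1 − k| / √25 = 7
|k − (−25)| = 7·5, so k = 10 or k = −60.

k = −60 or k = 10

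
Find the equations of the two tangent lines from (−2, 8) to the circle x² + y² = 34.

3x + 5y = 34 and 5x − 3y = −34

Write the tangent as mx − y + (8 − m·(−2)) = 0 and set its distance from the centre to √34:
[m·(2) − (−8)]² = 34(m² + 1)
15m² − 16m − 15 = 0, so m = −3/5 or m = 5/3.
Through (−2, 8) these give 3x + 5y = 34 and 5x − 3y = −34.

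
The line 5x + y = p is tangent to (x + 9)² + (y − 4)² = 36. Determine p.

p = −41 ± 6√26

For a tangent, require d(centre, line) = r = 6.
|5·(−9) + 1·4 − p| / √26 = 6
|p − (−41)| = 6√26.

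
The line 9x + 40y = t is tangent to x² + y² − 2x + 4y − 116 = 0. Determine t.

The line touches the circle iff its distance from (1, −2) is 11:
|9·1 + 40·(−2) − t| / √1681 = 11
|t − (−71)| = 11·41, so t = 380 or t = −522.

t = −522 or t = 380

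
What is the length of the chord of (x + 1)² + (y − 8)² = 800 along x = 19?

The line gives x = 19. Substituting into the circle:
y² − 16y − 336 = 0
y = 28 or y = −12, giving (19, 28) and (19, −12).
|(19, 28) − (19, −12)| = √((0)² + (40)²) = 40.

40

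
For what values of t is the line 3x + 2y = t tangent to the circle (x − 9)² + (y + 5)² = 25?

Tangency holds when the distance from the centre (9, −5) to the line equals the radius 5:
|3·9 + 2·(−5) − t| / √13 = 5
|t − (17)| = 5√13.

t = 17 ± 5√13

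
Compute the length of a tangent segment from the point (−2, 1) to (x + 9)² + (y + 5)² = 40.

3√5

Centre (−9, −5), r² = 40. |PO|² = (7)² + (6)² = 85.
The tangent meets the radius at right angles, so tangent² = |PO|² − r² = 85 − 40 = 45.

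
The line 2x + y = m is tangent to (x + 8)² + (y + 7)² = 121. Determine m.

For a tangent, require d(centre, line) = r = 11.
|2·(−8) + 1·(−7) − m| / √5 = 11
|m − (−23)| = 11√5.

m = −23 ± 11√5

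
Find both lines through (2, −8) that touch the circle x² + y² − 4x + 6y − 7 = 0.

x − 2y = 18 and x + 2y = −14

Write the tangent as mx − y + (−8 − m·(2)) = 0 and set its distance from the centre to 2√5:
(0m − (5))² = 20(m² + 1)
4m² − 1 = 0, so m = 1/2 or m = −1/2.
With m = 1/2: x − 2y = 18. With m = −1/2: x + 2y = −14.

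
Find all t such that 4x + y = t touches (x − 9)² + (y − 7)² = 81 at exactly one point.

The line touches the circle iff its distance from (9, 7) is 9:
|4·9 + 1·7 − t| / √17 = 9
|t − (43)| = 9√17.

t = 43 ± 9√17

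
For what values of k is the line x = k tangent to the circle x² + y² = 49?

k = −7 or k = 7

Tangency holds when the distance from the centre (0, 0) to the line equals the radius 7:
|1·0 + 0·0 − k| / √1 = 7
|k| = 7, so k = 7 or k = −7.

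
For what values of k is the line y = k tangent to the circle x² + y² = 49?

k = −7 or k = 7

For a tangent, require d(centre, line) = r = 7.
|0·0 + 1·0 − k| / √1 = 7
|k| = 7, so k = 7 or k = −7.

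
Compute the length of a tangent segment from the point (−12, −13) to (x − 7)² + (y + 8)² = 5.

The centre is (7, −8) and r = √5. The square of the distance from P to the centre is 361 + 25 = 386.
Power of the point: PT² = |PO|² − r² = 381, so PT = √381.

√381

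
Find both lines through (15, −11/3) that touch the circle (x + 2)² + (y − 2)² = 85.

2x − 9y = 63 and 7x + 6y = 83

A line y − (−11/3) = m(x − (15)) is tangent when its distance from (−2, 2) is √85:
[m·(−17) − (17/3)]² = 85(m² + 1)
54m² + 51m − 14 = 0, so m = 2/9 or m = −7/6.
Through (15, −11/3) these give 2x − 9y = 63 and 7x + 6y = 83.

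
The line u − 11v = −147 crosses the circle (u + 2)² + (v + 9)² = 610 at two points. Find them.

Substitute v = (147 + u)/11:
122u² + 976u − 12810 = 0  ⟹  u² + 8u − 105 = 0
u = 7 or u = −15, giving (7, 14) and (−15, 12).

(−15, 12) and (7, 14)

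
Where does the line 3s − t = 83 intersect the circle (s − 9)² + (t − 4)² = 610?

Express t = 3s − 83 and substitute into the circle:
10s² − 540s + 7040 = 0  ⟹  s² − 54s + 704 = 0
s = 32 or s = 22, giving (32, 13) and (22, −17).

(22, −17) and (32, 13)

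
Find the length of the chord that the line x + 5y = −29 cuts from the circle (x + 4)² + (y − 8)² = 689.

Substitute y = (−29 − x)/5:
26x² + 338x − 12064 = 0  ⟹  x² + 13x − 464 = 0
x = 16 or x = −29, giving (16, −9) and (−29, 0).
Chord length = distance between (16, −9) and (−29, 0) = √2106 = 9√26.

9√26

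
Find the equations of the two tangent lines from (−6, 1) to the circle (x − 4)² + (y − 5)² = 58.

Let a tangent through (−6, 1) have slope m. Its distance from (4, 5) must equal √58:
[m·(10) − (4)]² = 58(m² + 1)
21m² − 40m − 21 = 0, so m = 7/3 or m = −3/7.
Through (−6, 1) these give 7x − 3y = −45 and 3x + 7y = −11.

7x − 3y = −45 and 3x + 7y = −11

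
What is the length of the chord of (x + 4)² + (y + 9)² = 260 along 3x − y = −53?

Centre (−4, −9), r² = 260. Perpendicular distance d from centre to line = |50| / √10 = 50/√10.
Chord = 2√(r² − d²) = 2·√(10) = 2√10.

2√10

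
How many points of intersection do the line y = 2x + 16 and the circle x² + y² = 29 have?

Substituting the line into the circle gives 5x² + 64x + 227 = 0.
Discriminant = (64)² − 4·5·(227) = −444 < 0.
No real roots: the line does not meet the circle.

0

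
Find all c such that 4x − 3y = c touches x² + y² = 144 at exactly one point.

c = −60 or c = 60

For a tangent, require d(centre, line) = r = 12.
|4·0 − 3·0 − c| / √25 = 12
|c| = 12·5, so c = 60 or c = −60.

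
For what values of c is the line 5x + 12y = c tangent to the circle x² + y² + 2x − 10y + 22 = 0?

c = 29 or c = 81

For a tangent, require d(centre, line) = r = 2.
|5·(−1) + 12·5 − c| / √169 = 2
|c − (55)| = 2·13, so c = 81 or c = 29.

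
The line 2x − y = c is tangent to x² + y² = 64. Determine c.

c = ±8√5

Tangency holds when the distance from the centre (0, 0) to the line equals the radius 8:
|2·0 − 1·0 − c| / √5 = 8
|c| = 8√5.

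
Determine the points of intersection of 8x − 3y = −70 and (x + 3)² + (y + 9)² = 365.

(−17, −22) and (−5, 10)

Express y = (70 + 8x)/3 and substitute into the circle:
73x² + 1606x + 6205 = 0  ⟹  x² + 22x + 85 = 0
x = −5 or x = −17, giving (−5, 10) and (−17, −22).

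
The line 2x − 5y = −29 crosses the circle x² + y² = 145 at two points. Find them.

From the line, y = (29 + 2x)/5. Substituting:
29x² + 116x − 2784 = 0  ⟹  x² + 4x − 96 = 0
x = 8 or x = −12, giving (8, 9) and (−12, 1).

(−12, 1) and (8, 9)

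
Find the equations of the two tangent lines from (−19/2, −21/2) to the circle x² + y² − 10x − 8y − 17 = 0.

3x − 7y = 45 and 7x − 3y = −35

Let a tangent through (−19/2, −21/2) have slope m. Its distance from (5, 4) must equal √58:
[m·(29/2) − (29/2)]² = 58(m² + 1)
21m² − 58m + 21 = 0, so m = 3/7 or m = 7/3.
Through (−19/2, −21/2) these give 3x − 7y = 45 and 7x − 3y = −35.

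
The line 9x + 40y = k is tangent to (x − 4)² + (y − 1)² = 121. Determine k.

k = −375 or k = 527

For a tangent, require d(centre, line) = r = 11.
|9·4 + 40·1 − k| / √1681 = 11
|k − (76)| = 11·41, so k = 527 or k = −375.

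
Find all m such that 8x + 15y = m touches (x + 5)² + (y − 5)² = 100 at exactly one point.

Tangency holds when the distance from the centre (−5, 5) to the line equals the radius 10:
|8·(−5) + 15·5 − m| / √289 = 10
|m − (35)| = 10·17, so m = 205 or m = −135.

m = −135 or m = 205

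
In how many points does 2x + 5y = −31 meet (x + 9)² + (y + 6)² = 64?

2

Substituting the line into the circle gives 29x² + 454x + 426 = 0.
Δ = 206116 − 49416 = 156700.
Two real roots: the line is a secant.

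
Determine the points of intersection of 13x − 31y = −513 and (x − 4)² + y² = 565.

Substitute y = (513 + 13x)/31:
1130x² + 5650x − 264420 = 0  ⟹  x² + 5x − 234 = 0
x = 13 or x = −18, giving (13, 22) and (−18, 9).

(−18, 9) and (13, 22)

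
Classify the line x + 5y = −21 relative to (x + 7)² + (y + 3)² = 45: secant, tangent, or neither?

secant

Substituting the line into the circle gives 26x² + 362x + 136 = 0.
Δ = 131044 − 14144 = 116900.
Two real roots: the line is a secant.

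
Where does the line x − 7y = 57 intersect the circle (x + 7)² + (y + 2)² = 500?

Express y = (−57 + x)/7 and substitute into the circle:
50x² + 600x − 20250 = 0  ⟹  x² + 12x − 405 = 0
x = 15 or x = −27, giving (15, −6) and (−27, −12).

(−27, −12) and (15, −6)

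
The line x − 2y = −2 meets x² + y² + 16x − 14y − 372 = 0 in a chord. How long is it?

The distance from (−8, 7) to the line is 20/√5, and r² = 485.
Half the chord is √(r² − d²) = √(405), so the full chord is 18√5.

18√5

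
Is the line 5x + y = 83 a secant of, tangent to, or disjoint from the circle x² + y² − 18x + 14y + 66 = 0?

disjoint

d² = (5·9 + 1·(−7) − (83))²/26 = 2025/26; r² = 64.
Since d² > r², the line lies outside the circle.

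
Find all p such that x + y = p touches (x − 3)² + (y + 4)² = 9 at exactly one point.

p = −1 ± 3√2

For a tangent, require d(centre, line) = r = 3.
|1·3 + 1·(−4) − p| / √2 = 3
|p − (−1)| = 3√2.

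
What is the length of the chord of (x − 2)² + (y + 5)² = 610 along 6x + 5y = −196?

Centre (2, −5), r² = 610. Perpendicular distance d from centre to line = |183| / √61 = 183/√61.
Chord = 2√(r² − d²) = 2·√(61) = 2√61.

2√61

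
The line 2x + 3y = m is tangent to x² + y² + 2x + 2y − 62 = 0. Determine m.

The line touches the circle iff its distance from (−1, −1) is 8:
|2·(−1) + 3·(−1) − m| / √13 = 8
|m − (−5)| = 8√13.

m = −5 ± 8√13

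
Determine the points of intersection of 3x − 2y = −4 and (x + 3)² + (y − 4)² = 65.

(−4, −4) and (4, 8)

Express y = (4 + 3x)/2 and substitute into the circle:
13x² − 208 = 0  ⟹  x² − 16 = 0
x = 4 or x = −4, giving (4, 8) and (−4, −4).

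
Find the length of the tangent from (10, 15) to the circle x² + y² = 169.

2√39

With centre O = (0, 0), |OP|² = 325 and r² = 169.
By the tangent–radius right angle, tangent length = √(|PO|² − r²) = √156 = 2√39.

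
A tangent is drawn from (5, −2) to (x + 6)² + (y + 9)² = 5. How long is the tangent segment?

With centre O = (−6, −9), |OP|² = 170 and r² = 5.
Power of the point: PT² = |PO|² − r² = 165, so PT = √165.

√165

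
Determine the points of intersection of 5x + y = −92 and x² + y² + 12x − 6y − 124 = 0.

(−19, 3) and (−18, −2)

From the line, y = −5x − 92. Substituting:
26x² + 962x + 8892 = 0  ⟹  x² + 37x + 342 = 0
x = −18 or x = −19, giving (−18, −2) and (−19, 3).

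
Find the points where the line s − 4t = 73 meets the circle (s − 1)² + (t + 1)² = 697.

Express t = (−73 + s)/4 and substitute into the circle:
17s² − 170s − 6375 = 0  ⟹  s² − 10s − 375 = 0
s = 25 or s = −15, giving (25, −12) and (−15, −22).

(−15, −22) and (25, −12)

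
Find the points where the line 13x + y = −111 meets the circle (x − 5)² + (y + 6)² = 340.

(−9, 6) and (−7, −20)

Express y = −13x − 111 and substitute into the circle:
170x² + 2720x + 10710 = 0  ⟹  x² + 16x + 63 = 0
x = −7 or x = −9, giving (−7, −20) and (−9, 6).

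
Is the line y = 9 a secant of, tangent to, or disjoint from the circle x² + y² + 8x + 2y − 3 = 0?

Centre (−4, −1), r² = 20. Distance² from centre to line = (−10)² = 100.
Since d² > r², the line lies outside the circle.

disjoint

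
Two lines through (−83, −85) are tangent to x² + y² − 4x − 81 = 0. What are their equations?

A line y − (−85) = m(x − (−83)) is tangent when its distance from (2, 0) is √85:
(85m − (85))² = 85(m² + 1)
42m² − 85m + 42 = 0, so m = 6/7 or m = 7/6.
Through (−83, −85) these give 6x − 7y = 97 and 7x − 6y = −71.

6x − 7y = 97 and 7x − 6y = −71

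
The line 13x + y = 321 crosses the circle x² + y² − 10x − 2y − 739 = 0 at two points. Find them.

(23, 22) and (26, −17)

Express y = −13x + 321 and substitute into the circle:
170x² − 8330x + 101660 = 0  ⟹  x² − 49x + 598 = 0
x = 26 or x = 23, giving (26, −17) and (23, 22).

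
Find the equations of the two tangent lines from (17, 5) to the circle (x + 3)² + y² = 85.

Write the tangent as mx − y + (5 − m·(17)) = 0 and set its distance from the centre to √85:
[m·(−20) − (−5)]² = 85(m² + 1)
63m² − 40m − 12 = 0, so m = −2/9 or m = 6/7.
With m = −2/9: 2x + 9y = 79. With m = 6/7: 6x − 7y = 67.

2x + 9y = 79 and 6x − 7y = 67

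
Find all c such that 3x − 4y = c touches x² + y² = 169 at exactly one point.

The line touches the circle iff its distance from (0, 0) is 13:
|3·0 − 4·0 − c| / √25 = 13
|c| = 13·5, so c = 65 or c = −65.

c = −65 or c = 65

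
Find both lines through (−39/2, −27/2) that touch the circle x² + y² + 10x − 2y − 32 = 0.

7x − 3y = −96 and 3x − 7y = 36

A line y − (−27/2) = m(x − (−39/2)) is tangent when its distance from (−5, 1) is √58:
[m·(29/2) − (29/2)]² = 58(m² + 1)
21m² − 58m + 21 = 0, so m = 7/3 or m = 3/7.
With m = 7/3: 7x − 3y = −96. With m = 3/7: 3x − 7y = 36.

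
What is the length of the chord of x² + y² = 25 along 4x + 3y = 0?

10

Express y = (−4x)/3 and substitute into the circle:
25x² − 225 = 0  ⟹  x² − 9 = 0
x = 3 or x = −3, giving (3, −4) and (−3, 4).
|(3, −4) − (−3, 4)| = √((6)² + (−8)²) = 10.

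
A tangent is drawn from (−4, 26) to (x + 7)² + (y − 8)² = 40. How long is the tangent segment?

√293

The centre is (−7, 8) and r = 2√10. The square of the distance from P to the centre is 9 + 324 = 333.
By the tangent–radius right angle, tangent length = √(|PO|² − r²) = √293.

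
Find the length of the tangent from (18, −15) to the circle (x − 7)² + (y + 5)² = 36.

Centre (7, −5), r² = 36. |PO|² = (11)² + (−10)² = 221.
The tangent meets the radius at right angles, so tangent² = |PO|² − r² = 221 − 36 = 185.

√185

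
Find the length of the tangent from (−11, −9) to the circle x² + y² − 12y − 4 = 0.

The centre is (0, 6) and r = 2√10. The square of the distance from P to the centre is 121 + 225 = 346.
The tangent meets the radius at right angles, so tangent² = |PO|² − r² = 346 − 40 = 306.

3√34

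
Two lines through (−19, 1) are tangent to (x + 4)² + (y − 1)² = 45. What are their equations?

x + 2y = −17 and x − 2y = −21

Let a tangent through (−19, 1) have slope m. Its distance from (−4, 1) must equal 3√5:
[m·(15) − (0)]² = 45(m² + 1)
4m² − 1 = 0, so m = −1/2 or m = 1/2.
Through (−19, 1) these give x + 2y = −17 and x − 2y = −21.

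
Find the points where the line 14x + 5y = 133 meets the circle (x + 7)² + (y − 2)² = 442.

Express y = (133 − 14x)/5 and substitute into the circle:
221x² − 3094x + 5304 = 0  ⟹  x² − 14x + 24 = 0
x = 12 or x = 2, giving (12, −7) and (2, 21).

(2, 21) and (12, −7)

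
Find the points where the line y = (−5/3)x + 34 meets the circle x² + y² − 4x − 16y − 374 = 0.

From the line, y = (102 − 5x)/3. Substituting:
34x² − 816x + 2142 = 0  ⟹  x² − 24x + 63 = 0
x = 21 or x = 3, giving (21, −1) and (3, 29).

(3, 29) and (21, −1)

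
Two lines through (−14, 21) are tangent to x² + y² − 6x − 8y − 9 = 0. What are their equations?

5x + 3y = −7 and 3x + 5y = 63

A line y − (21) = m(x − (−14)) is tangent when its distance from (3, 4) is √34:
[m·(17) − (−17)]² = 34(m² + 1)
15m² + 34m + 15 = 0, so m = −5/3 or m = −3/5.
Through (−14, 21) these give 5x + 3y = −7 and 3x + 5y = 63.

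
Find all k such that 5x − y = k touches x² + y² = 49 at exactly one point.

k = ±7√26

For a tangent, require d(centre, line) = r = 7.
|5·0 − 1·0 − k| / √26 = 7
|k| = 7√26.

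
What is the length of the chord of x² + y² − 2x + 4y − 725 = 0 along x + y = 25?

Substitute y = −x + 25:
2x² − 56x = 0  ⟹  x² − 28x = 0
x = 28 or x = 0, giving (28, −3) and (0, 25).
|(28, −3) − (0, 25)| = √((28)² + (−28)²) = 28√2.

28√2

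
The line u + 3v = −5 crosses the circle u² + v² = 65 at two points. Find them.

Substitute v = (−5 − u)/3:
10u² + 10u − 560 = 0  ⟹  u² + u − 56 = 0
u = 7 or u = −8, giving (7, −4) and (−8, 1).

(−8, 1) and (7, −4)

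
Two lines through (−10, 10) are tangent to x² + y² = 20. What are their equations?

Let a tangent through (−10, 10) have slope m. Its distance from (0, 0) must equal 2√5:
(10m − (−10))² = 20(m² + 1)
2m² + 5m + 2 = 0, so m = −1/2 or m = −2.
Through (−10, 10) these give x + 2y = 10 and 2x + y = −10.

x + 2y = 10 and 2x + y = −10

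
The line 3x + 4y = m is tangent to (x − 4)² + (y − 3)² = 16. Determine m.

For a tangent, require d(centre, line) = r = 4.
|3·4 + 4·3 − m| / √25 = 4
|m − (24)| = 4·5, so m = 44 or m = 4.

m = 4 or m = 44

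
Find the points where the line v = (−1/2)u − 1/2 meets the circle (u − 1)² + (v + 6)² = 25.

(1, −1) and (5, −3)

Substitute v = (−1 − u)/2:
5u² − 30u + 25 = 0  ⟹  u² − 6u + 5 = 0
u = 5 or u = 1, giving (5, −3) and (1, −1).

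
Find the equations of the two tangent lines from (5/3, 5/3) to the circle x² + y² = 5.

x + 2y = 5 and 2x + y = 5

A line y − (5/3) = m(x − (5/3)) is tangent when its distance from (0, 0) is √5:
[m·(−5/3) − (−5/3)]² = 5(m² + 1)
2m² + 5m + 2 = 0, so m = −1/2 or m = −2.
Through (5/3, 5/3) these give x + 2y = 5 and 2x + y = 5.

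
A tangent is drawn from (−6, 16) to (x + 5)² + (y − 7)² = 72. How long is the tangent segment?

With centre O = (−5, 7), |OP|² = 82 and r² = 72.
The tangent meets the radius at right angles, so tangent² = |PO|² − r² = 82 − 72 = 10.

√10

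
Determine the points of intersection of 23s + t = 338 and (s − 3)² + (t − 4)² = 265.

Substitute t = −23s + 338:
530s² − 15370s + 111300 = 0  ⟹  s² − 29s + 210 = 0
s = 15 or s = 14, giving (15, −7) and (14, 16).

(14, 16) and (15, −7)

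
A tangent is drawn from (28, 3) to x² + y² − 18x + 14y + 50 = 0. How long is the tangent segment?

√381

Centre (9, −7), r² = 80. |PO|² = (19)² + (10)² = 461.
By the tangent–radius right angle, tangent length = √(|PO|² − r²) = √381.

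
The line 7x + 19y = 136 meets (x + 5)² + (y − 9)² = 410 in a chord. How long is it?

2√410

Centre (−5, 9), r² = 410. Perpendicular distance d from centre to line = |0| / √410 = 0/√410.
Chord = 2√(r² − d²) = 2·√(410) = 2√410.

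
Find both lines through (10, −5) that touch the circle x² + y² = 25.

Let a tangent through (10, −5) have slope m. Its distance from (0, 0) must equal 5:
(−10m − (5))² = 25(m² + 1)
3m² + 4m = 0, so m = 0 or m = −4/3.
With m = 0: y = −5. With m = −4/3: 4x + 3y = 25.

y = −5 and 4x + 3y = 25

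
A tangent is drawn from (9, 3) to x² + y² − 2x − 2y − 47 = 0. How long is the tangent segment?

Centre (1, 1), r² = 49. |PO|² = (8)² + (2)² = 68.
The tangent meets the radius at right angles, so tangent² = |PO|² − r² = 68 − 49 = 19.

√19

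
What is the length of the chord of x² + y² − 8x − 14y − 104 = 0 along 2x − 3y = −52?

Centre (4, 7), r² = 169. Perpendicular distance d from centre to line = |39| / √13 = 39/√13.
Half the chord is √(r² − d²) = √(52), so the full chord is 4√13.

4√13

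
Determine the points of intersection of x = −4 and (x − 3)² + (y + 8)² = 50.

(−4, −9) and (−4, −7)

The line gives x = −4. Substituting into the circle:
y² + 16y + 63 = 0
y = −7 or y = −9, giving (−4, −7) and (−4, −9).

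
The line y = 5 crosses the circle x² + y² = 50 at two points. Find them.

(−5, 5) and (5, 5)

Substitute y = 5:
x² − 25 = 0
x = 5 or x = −5, giving (5, 5) and (−5, 5).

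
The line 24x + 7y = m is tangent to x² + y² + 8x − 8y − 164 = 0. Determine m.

For a tangent, require d(centre, line) = r = 14.
|24·(−4) + 7·4 − m| / √625 = 14
|m − (−68)| = 14·25, so m = 282 or m = −418.

m = −418 or m = 282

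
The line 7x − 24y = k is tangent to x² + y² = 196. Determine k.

k = −350 or k = 350

Tangency holds when the distance from the centre (0, 0) to the line equals the radius 14:
|7·0 − 24·0 − k| / √625 = 14
|k| = 14·25, so k = 350 or k = −350.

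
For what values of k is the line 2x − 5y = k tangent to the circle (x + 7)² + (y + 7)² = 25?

Tangency holds when the distance from the centre (−7, −7) to the line equals the radius 5:
|2·(−7) − 5·(−7) − k| / √29 = 5
|k − (21)| = 5√29.

k = 21 ± 5√29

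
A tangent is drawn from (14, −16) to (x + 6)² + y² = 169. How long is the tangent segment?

√487

Centre (−6, 0), r² = 169. |PO|² = (20)² + (−16)² = 656.
The tangent meets the radius at right angles, so tangent² = |PO|² − r² = 656 − 169 = 487.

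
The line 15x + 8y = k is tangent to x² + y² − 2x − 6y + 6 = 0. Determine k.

k = 5 or k = 73

For a tangent, require d(centre, line) = r = 2.
|15·1 + 8·3 − k| / √289 = 2
|k − (39)| = 2·17, so k = 73 or k = 5.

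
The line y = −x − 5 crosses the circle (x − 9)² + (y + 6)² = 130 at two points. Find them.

Express y = −x − 5 and substitute into the circle:
2x² − 20x − 48 = 0  ⟹  x² − 10x − 24 = 0
x = 12 or x = −2, giving (12, −17) and (−2, −3).

(−2, −3) and (12, −17)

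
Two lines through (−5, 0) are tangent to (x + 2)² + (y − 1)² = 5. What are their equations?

A line y − (0) = m(x − (−5)) is tangent when its distance from (−2, 1) is √5:
[m·(3) − (1)]² = 5(m² + 1)
2m² − 3m − 2 = 0, so m = −1/2 or m = 2.
Through (−5, 0) these give x + 2y = −5 and 2x − y = −10.

x + 2y = −5 and 2x − y = −10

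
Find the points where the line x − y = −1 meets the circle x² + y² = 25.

Express y = x + 1 and substitute into the circle:
2x² + 2x − 24 = 0  ⟹  x² + x − 12 = 0
x = 3 or x = −4, giving (3, 4) and (−4, −3).

(−4, −3) and (3, 4)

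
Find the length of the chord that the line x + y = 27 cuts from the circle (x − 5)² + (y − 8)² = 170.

12√2

Express y = −x + 27 and substitute into the circle:
2x² − 48x + 216 = 0  ⟹  x² − 24x + 108 = 0
x = 18 or x = 6, giving (18, 9) and (6, 21).
Chord length = distance between (18, 9) and (6, 21) = √288 = 12√2.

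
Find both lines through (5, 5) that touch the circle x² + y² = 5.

x − 2y = −5 and 2x − y = 5

Let a tangent through (5, 5) have slope m. Its distance from (0, 0) must equal √5:
(−5m − (−5))² = 5(m² + 1)
2m² − 5m + 2 = 0, so m = 1/2 or m = 2.
Through (5, 5) these give x − 2y = −5 and 2x − y = 5.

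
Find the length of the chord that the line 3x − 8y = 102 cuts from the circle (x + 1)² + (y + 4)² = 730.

Substitute y = (−102 + 3x)/8:
73x² − 292x − 41756 = 0  ⟹  x² − 4x − 572 = 0
x = 26 or x = −22, giving (26, −3) and (−22, −21).
|(26, −3) − (−22, −21)| = √((48)² + (18)²) = 6√73.

6√73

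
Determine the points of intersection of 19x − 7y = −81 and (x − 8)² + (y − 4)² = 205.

(−5, −2) and (2, 17)

Substitute y = (81 + 19x)/7:
410x² + 1230x − 4100 = 0  ⟹  x² + 3x − 10 = 0
x = 2 or x = −5, giving (2, 17) and (−5, −2).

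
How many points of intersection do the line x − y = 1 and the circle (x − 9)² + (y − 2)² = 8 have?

0

Centre (9, 2), r² = 8. Distance² from centre to line = (6)²/2 = 18.
Since d² > r², the line lies outside the circle.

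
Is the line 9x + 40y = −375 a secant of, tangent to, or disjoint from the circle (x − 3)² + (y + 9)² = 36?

secant

Centre (3, −9), r² = 36. Distance² from centre to line = (42)²/1681 = 1764/1681.
Since d² < r², the line cuts the circle twice.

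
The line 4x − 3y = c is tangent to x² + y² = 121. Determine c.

c = −55 or c = 55

Tangency holds when the distance from the centre (0, 0) to the line equals the radius 11:
|4·0 − 3·0 − c| / √25 = 11
|c| = 11·5, so c = 55 or c = −55.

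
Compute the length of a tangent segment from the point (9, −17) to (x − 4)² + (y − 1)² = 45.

The centre is (4, 1) and r = 3√5. The square of the distance from P to the centre is 25 + 324 = 349.
By the tangent–radius right angle, tangent length = √(|PO|² − r²) = √304 = 4√19.

4√19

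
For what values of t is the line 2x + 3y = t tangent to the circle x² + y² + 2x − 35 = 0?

t = −2 ± 6√13

Tangency holds when the distance from the centre (−1, 0) to the line equals the radius 6:
|2·(−1) + 3·0 − t| / √13 = 6
|t − (−2)| = 6√13.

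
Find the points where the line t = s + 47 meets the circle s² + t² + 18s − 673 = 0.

From the line, t = s + 47. Substituting:
2s² + 112s + 1536 = 0  ⟹  s² + 56s + 768 = 0
s = −24 or s = −32, giving (−24, 23) and (−32, 15).

(−32, 15) and (−24, 23)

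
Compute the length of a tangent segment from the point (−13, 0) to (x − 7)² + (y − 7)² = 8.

With centre O = (7, 7), |OP|² = 449 and r² = 8.
Power of the point: PT² = |PO|² − r² = 441, so PT = 21.

21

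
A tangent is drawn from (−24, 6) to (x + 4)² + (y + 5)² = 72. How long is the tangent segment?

The centre is (−4, −5) and r = 6√2. The square of the distance from P to the centre is 400 + 121 = 521.
Power of the point: PT² = |PO|² − r² = 449, so PT = √449.

√449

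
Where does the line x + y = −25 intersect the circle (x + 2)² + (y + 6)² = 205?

(−16, −9) and (−5, −20)

From the line, y = −x − 25. Substituting:
2x² + 42x + 160 = 0  ⟹  x² + 21x + 80 = 0
x = −5 or x = −16, giving (−5, −20) and (−16, −9).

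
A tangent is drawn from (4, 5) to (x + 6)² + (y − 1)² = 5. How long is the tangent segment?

√111

With centre O = (−6, 1), |OP|² = 116 and r² = 5.
By the tangent–radius right angle, tangent length = √(|PO|² − r²) = √111.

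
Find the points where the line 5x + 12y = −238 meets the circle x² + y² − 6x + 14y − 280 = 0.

(−14, −14) and (10, −24)

From the line, y = (−238 − 5x)/12. Substituting:
169x² + 676x − 23660 = 0  ⟹  x² + 4x − 140 = 0
x = 10 or x = −14, giving (10, −24) and (−14, −14).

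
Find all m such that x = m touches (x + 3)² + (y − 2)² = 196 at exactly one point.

For a tangent, require d(centre, line) = r = 14.
|1·(−3) + 0·2 − m| / √1 = 14
|m − (−3)| = 14, so m = 11 or m = −17.

m = −17 or m = 11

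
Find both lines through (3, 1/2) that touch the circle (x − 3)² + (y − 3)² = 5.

x − 2y = 2 and x + 2y = 4

Let a tangent through (3, 1/2) have slope m. Its distance from (3, 3) must equal √5:
[m·(0) − (5/2)]² = 5(m² + 1)
4m² − 1 = 0, so m = 1/2 or m = −1/2.
With m = 1/2: x − 2y = 2. With m = −1/2: x + 2y = 4.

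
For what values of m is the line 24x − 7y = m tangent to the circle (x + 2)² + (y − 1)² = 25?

Tangency holds when the distance from the centre (−2, 1) to the line equals the radius 5:
|24·(−2) − 7·1 − m| / √625 = 5
|m − (−55)| = 5·25, so m = 70 or m = −180.

m = −180 or m = 70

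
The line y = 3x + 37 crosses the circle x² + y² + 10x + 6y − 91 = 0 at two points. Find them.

From the line, y = 3x + 37. Substituting:
10x² + 250x + 1500 = 0  ⟹  x² + 25x + 150 = 0
x = −10 or x = −15, giving (−10, 7) and (−15, −8).

(−15, −8) and (−10, 7)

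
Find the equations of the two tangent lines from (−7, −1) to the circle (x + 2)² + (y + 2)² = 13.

Write the tangent as mx − y + (−1 − m·(−7)) = 0 and set its distance from the centre to √13:
(5m − (−1))² = 13(m² + 1)
6m² + 5m − 6 = 0, so m = −3/2 or m = 2/3.
With m = −3/2: 3x + 2y = −23. With m = 2/3: 2x − 3y = −11.

3x + 2y = −23 and 2x − 3y = −11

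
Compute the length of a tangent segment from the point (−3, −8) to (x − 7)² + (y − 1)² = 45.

Centre (7, 1), r² = 45. |PO|² = (−10)² + (−9)² = 181.
Power of the point: PT² = |PO|² − r² = 136, so PT = 2√34.

2√34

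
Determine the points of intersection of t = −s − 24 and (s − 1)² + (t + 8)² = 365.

Express t = −s − 24 and substitute into the circle:
2s² + 30s − 108 = 0  ⟹  s² + 15s − 54 = 0
s = 3 or s = −18, giving (3, −27) and (−18, −6).

(−18, −6) and (3, −27)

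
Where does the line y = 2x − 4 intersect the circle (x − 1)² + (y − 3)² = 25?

Express y = 2x − 4 and substitute into the circle:
5x² − 30x + 25 = 0  ⟹  x² − 6x + 5 = 0
x = 5 or x = 1, giving (5, 6) and (1, −2).

(1, −2) and (5, 6)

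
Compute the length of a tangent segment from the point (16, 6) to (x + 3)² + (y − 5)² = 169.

√193

With centre O = (−3, 5), |OP|² = 362 and r² = 169.
Power of the point: PT² = |PO|² − r² = 193, so PT = √193.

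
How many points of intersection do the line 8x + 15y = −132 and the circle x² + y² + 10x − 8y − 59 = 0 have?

2

Substituting the line into the circle gives 289x² + 5322x + 19989 = 0.
Discriminant = (5322)² − 4·289·(19989) = 5216400 > 0.
Two real roots: the line is a secant.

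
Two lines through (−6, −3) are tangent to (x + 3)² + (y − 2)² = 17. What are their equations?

x − 4y = 6 and 4x + y = −27

Write the tangent as mx − y + (−3 − m·(−6)) = 0 and set its distance from the centre to √17:
(3m − (5))² = 17(m² + 1)
4m² + 15m − 4 = 0, so m = 1/4 or m = −4.
With m = 1/4: x − 4y = 6. With m = −4: 4x + y = −27.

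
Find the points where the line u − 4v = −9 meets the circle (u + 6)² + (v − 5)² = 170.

(−17, −2) and (7, 4)

Express v = (9 + u)/4 and substitute into the circle:
17u² + 170u − 2023 = 0  ⟹  u² + 10u − 119 = 0
u = 7 or u = −17, giving (7, 4) and (−17, −2).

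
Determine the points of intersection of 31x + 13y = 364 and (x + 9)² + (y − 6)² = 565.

From the line, y = (364 − 31x)/13. Substituting:
1130x² − 14690x = 0  ⟹  x² − 13x = 0
x = 13 or x = 0, giving (13, −3) and (0, 28).

(0, 28) and (13, −3)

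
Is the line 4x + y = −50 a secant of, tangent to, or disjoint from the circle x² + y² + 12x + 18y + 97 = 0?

secant

Substituting the line into the circle gives 17x² + 340x + 1697 = 0.
Δ = 115600 − 115396 = 204.
Two real roots: the line is a secant.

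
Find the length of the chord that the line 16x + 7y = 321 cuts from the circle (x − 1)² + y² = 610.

Express y = (321 − 16x)/7 and substitute into the circle:
305x² − 10370x + 73200 = 0  ⟹  x² − 34x + 240 = 0
x = 24 or x = 10, giving (24, −9) and (10, 23).
|(24, −9) − (10, 23)| = √((14)² + (−32)²) = 2√305.

2√305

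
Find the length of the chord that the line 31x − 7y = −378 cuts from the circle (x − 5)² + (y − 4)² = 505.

√1010

The distance from (5, 4) to the line is 505/√1010, and r² = 505.
Half the chord is √(r² − d²) = √(505/2), so the full chord is √1010.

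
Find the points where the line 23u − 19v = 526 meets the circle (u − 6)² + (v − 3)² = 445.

Express v = (−526 + 23u)/19 and substitute into the circle:
890u² − 31150u + 192240 = 0  ⟹  u² − 35u + 216 = 0
u = 27 or u = 8, giving (27, 5) and (8, −18).

(8, −18) and (27, 5)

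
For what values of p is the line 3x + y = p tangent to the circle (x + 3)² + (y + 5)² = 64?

p = −14 ± 8√10

The line touches the circle iff its distance from (−3, −5) is 8:
|3·(−3) + 1·(−5) − p| / √10 = 8
|p − (−14)| = 8√10.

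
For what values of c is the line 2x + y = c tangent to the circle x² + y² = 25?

c = ±5√5

For a tangent, require d(centre, line) = r = 5.
|2·0 + 1·0 − c| / √5 = 5
|c| = 5√5.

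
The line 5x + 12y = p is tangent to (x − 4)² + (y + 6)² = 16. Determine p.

p = −104 or p = 0

For a tangent, require d(centre, line) = r = 4.
|5·4 + 12·(−6) − p| / √169 = 4
|p − (−52)| = 4·13, so p = 0 or p = −104.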